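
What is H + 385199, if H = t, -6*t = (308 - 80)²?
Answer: 376535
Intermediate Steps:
t = -8664 (t = -(308 - 80)²/6 = -⅙*228² = -⅙*51984 = -8664)
H = -8664
H + 385199 = -8664 + 385199 = 376535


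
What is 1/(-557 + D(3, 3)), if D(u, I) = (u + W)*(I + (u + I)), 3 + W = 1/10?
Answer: -10/5561 ≈ -0.0017982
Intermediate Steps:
W = -29/10 (W = -3 + 1/10 = -3 + ⅒ = -29/10 ≈ -2.9000)
D(u, I) = (-29/10 + u)*(u + 2*I) (D(u, I) = (u - 29/10)*(I + (u + I)) = (-29/10 + u)*(I + (I + u)) = (-29/10 + u)*(u + 2*I))
1/(-557 + D(3, 3)) = 1/(-557 + (3² - 29/5*3 - 29/10*3 + 2*3*3)) = 1/(-557 + (9 - 87/5 - 87/10 + 18)) = 1/(-557 + 9/10) = 1/(-5561/10) = -10/5561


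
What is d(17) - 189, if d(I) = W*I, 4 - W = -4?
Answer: -53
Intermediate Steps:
W = 8 (W = 4 - 1*(-4) = 4 + 4 = 8)
d(I) = 8*I
d(17) - 189 = 8*17 - 189 = 136 - 189 = -53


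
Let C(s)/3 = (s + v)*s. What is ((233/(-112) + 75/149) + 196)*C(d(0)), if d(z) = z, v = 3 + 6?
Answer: 0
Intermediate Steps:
v = 9
C(s) = 3*s*(9 + s) (C(s) = 3*((s + 9)*s) = 3*((9 + s)*s) = 3*(s*(9 + s)) = 3*s*(9 + s))
((233/(-112) + 75/149) + 196)*C(d(0)) = ((233/(-112) + 75/149) + 196)*(3*0*(9 + 0)) = ((233*(-1/112) + 75*(1/149)) + 196)*(3*0*9) = ((-233/112 + 75/149) + 196)*0 = (-26317/16688 + 196)*0 = (3244531/16688)*0 = 0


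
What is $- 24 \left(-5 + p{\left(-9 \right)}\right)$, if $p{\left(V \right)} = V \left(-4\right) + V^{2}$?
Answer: $-2688$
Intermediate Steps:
$p{\left(V \right)} = V^{2} - 4 V$ ($p{\left(V \right)} = - 4 V + V^{2} = V^{2} - 4 V$)
$- 24 \left(-5 + p{\left(-9 \right)}\right) = - 24 \left(-5 - 9 \left(-4 - 9\right)\right) = - 24 \left(-5 - -117\right) = - 24 \left(-5 + 117\right) = \left(-24\right) 112 = -2688$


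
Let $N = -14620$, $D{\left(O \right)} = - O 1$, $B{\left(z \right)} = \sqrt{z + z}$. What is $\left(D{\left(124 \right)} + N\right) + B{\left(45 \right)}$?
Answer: $-14744 + 3 \sqrt{10} \approx -14735.0$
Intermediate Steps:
$B{\left(z \right)} = \sqrt{2} \sqrt{z}$ ($B{\left(z \right)} = \sqrt{2 z} = \sqrt{2} \sqrt{z}$)
$D{\left(O \right)} = - O$
$\left(D{\left(124 \right)} + N\right) + B{\left(45 \right)} = \left(\left(-1\right) 124 - 14620\right) + \sqrt{2} \sqrt{45} = \left(-124 - 14620\right) + \sqrt{2} \cdot 3 \sqrt{5} = -14744 + 3 \sqrt{10}$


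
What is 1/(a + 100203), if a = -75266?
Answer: 1/24937 ≈ 4.0101e-5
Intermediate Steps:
1/(a + 100203) = 1/(-75266 + 100203) = 1/24937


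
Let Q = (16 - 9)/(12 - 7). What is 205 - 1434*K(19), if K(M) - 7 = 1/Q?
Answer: -76001/7 ≈ -10857.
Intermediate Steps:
Q = 7/5 ≈ 1.4000
K(M) = 54/7 (K(M) = 7 + 1/(7/5) = 7 + 5/7 = 54/7)
205 - 1434*K(19) = 205 - 1434*54/7 = 205 - 77436/7 = -76001/7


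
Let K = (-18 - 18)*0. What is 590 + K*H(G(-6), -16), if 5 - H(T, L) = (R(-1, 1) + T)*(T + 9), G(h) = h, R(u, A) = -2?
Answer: 590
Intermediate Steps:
K = 0 (K = -36*0 = 0)
H(T, L) = 5 - (-2 + T)*(9 + T) (H(T, L) = 5 - (-2 + T)*(T + 9) = 5 - (-2 + T)*(9 + T))
590 + K*H(G(-6), -16) = 590 + 0*(23 - 1*(-6)² - 7*(-6)) = 590 + 0*(23 - 1*36 + 42) = 590 + 0*(23 - 36 + 42) = 590 + 0*29 = 590 + 0 = 590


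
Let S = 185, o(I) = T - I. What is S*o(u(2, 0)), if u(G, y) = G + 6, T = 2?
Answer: -1110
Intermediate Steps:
u(G, y) = 6 + G
o(I) = 2 - I
S*o(u(2, 0)) = 185*(2 - (6 + 2)) = 185*(2 - 1*8) = 185*(2 - 8) = 185*(-6) = -1110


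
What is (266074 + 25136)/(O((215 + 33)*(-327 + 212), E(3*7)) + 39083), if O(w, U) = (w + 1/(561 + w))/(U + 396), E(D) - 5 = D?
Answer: 1145299614860/153443707751 ≈ 7.4640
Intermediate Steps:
E(D) = 5 + D
O(w, U) = (w + 1/(561 + w))/(396 + U)
(266074 + 25136)/(O((215 + 33)*(-327 + 212), E(3*7)) + 39083) = (266074 + 25136)/((1 + ((215 + 33)*(-327 + 212))**2 + 561*((215 + 33)*(-327 + 212)))/(222156 + 396*((215 + 33)*(-327 + 212)) + 561*(5 + 3*7) + (5 + 3*7)*((215 + 33)*(-327 + 212))) + 39083) = 291210/((1 + (248*(-115))**2 + 561*(248*(-115)))/(222156 + 396*(248*(-115)) + 561*(5 + 21) + (5 + 21)*(248*(-115))) + 39083) = 291210/((1 + (-28520)**2 + 561*(-28520))/(222156 + 396*(-28520) + 561*26 + 26*(-28520)) + 39083) = 291210/((1 + 813390400 - 15999720)/(222156 - 11293920 + 14586 - 741520) + 39083) = 291210/(797390681/(-11798698) + 39083) = 291210/(-1/11798698*797390681 + 39083) = 291210/(-797390681/11798698 + 39083) = 291210/(460331123253/11798698) = 291210*(11798698/460331123253) = 1145299614860/153443707751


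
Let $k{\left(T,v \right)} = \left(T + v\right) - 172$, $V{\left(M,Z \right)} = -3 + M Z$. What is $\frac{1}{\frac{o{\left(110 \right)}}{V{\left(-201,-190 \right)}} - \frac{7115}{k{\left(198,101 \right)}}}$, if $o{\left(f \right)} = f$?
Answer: $- \frac{4849749}{271686535} \approx -0.017851$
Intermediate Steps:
$k{\left(T,v \right)} = -172 + T + v$
$\frac{1}{\frac{o{\left(110 \right)}}{V{\left(-201,-190 \right)}} - \frac{7115}{k{\left(198,101 \right)}}} = \frac{1}{\frac{110}{-3 - -38190} - \frac{7115}{-172 + 198 + 101}} = \frac{1}{\frac{110}{-3 + 38190} - \frac{7115}{127}} = \frac{1}{\frac{110}{38187} - \frac{7115}{127}} = \frac{1}{- \frac{271686535}{4849749}} = - \frac{4849749}{271686535}$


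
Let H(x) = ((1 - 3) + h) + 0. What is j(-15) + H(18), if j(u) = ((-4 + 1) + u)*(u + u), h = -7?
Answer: 531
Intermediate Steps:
H(x) = -9 (H(x) = ((1 - 3) - 7) + 0 = (-2 - 7) + 0 = -9 + 0 = -9)
j(u) = 2*u*(-3 + u) (j(u) = (-3 + u)*(2*u) = 2*u*(-3 + u))
j(-15) + H(18) = 2*(-15)*(-3 - 15) - 9 = 2*(-15)*(-18) - 9 = 540 - 9 = 531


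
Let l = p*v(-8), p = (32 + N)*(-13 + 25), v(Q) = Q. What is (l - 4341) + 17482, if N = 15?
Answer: 8629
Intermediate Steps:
p = 564 (p = (32 + 15)*(-13 + 25) = 47*12 = 564)
l = -4512 (l = 564*(-8) = -4512)
(l - 4341) + 17482 = (-4512 - 4341) + 17482 = -8853 + 17482 = 8629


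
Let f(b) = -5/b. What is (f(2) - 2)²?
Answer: 81/4 ≈ 20.250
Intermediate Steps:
(f(2) - 2)² = (-5/2 - 2)² = (-9/2)² = 81/4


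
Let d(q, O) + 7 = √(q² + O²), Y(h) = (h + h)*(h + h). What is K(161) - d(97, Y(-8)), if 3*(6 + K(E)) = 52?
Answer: 55/3 - √74945 ≈ -255.43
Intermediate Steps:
K(E) = 34/3 (K(E) = -6 + (⅓)*52 = -6 + 52/3 = 34/3)
Y(h) = 4*h² (Y(h) = (2*h)*(2*h) = 4*h²)
d(q, O) = -7 + √(O² + q²) (d(q, O) = -7 + √(q² + O²) = -7 + √(O² + q²))
K(161) - d(97, Y(-8)) = 34/3 - (-7 + √((4*(-8)²)² + 97²)) = 34/3 - (-7 + √((4*64)² + 9409)) = 34/3 - (-7 + √(256² + 9409)) = 34/3 - (-7 + √(65536 + 9409)) = 34/3 - (-7 + √74945) = 34/3 + (7 - √74945) = 55/3 - √74945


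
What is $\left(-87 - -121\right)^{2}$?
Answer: $1156$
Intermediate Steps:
$\left(-87 - -121\right)^{2} = \left(-87 + 121\right)^{2} = 34^{2} = 1156$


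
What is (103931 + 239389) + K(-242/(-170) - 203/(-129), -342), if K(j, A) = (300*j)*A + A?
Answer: 25927158/731 ≈ 35468.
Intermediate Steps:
K(j, A) = A + 300*A*j (K(j, A) = 300*A*j + A = A + 300*A*j)
(103931 + 239389) + K(-242/(-170) - 203/(-129), -342) = (103931 + 239389) - 342*(1 + 300*(-242/(-170) - 203/(-129))) = 343320 - 342*(1 + 300*(-242*(-1/170) - 203*(-1/129))) = 343320 - 342*(1 + 300*(121/85 + 203/129)) = 343320 - 342*(1 + 300*(32864/10965)) = 343320 - 342*(1 + 657280/731) = 343320 - 342*658011/731 = 343320 - 225039762/731 = 25927158/731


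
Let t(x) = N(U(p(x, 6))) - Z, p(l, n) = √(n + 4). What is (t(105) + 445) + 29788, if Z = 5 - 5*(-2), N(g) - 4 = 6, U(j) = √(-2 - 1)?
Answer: 30228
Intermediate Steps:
p(l, n) = √(4 + n)
U(j) = I*√3 (U(j) = √(-3) = I*√3)
N(g) = 10 (N(g) = 4 + 6 = 10)
Z = 15 (Z = 5 + 10 = 15)
t(x) = -5 (t(x) = 10 - 1*15 = 10 - 15 = -5)
(t(105) + 445) + 29788 = (-5 + 445) + 29788 = 440 + 29788 = 30228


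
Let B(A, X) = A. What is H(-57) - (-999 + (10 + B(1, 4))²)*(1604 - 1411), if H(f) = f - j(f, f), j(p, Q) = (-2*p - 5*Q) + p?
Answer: 169055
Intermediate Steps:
j(p, Q) = -p - 5*Q (j(p, Q) = (-5*Q - 2*p) + p = -p - 5*Q)
H(f) = 7*f (H(f) = f - (-f - 5*f) = f - (-6)*f = f + 6*f = 7*f)
H(-57) - (-999 + (10 + B(1, 4))²)*(1604 - 1411) = 7*(-57) - (-999 + (10 + 1)²)*(1604 - 1411) = -399 - (-999 + 11²)*193 = -399 - (-999 + 121)*193 = -399 - (-878)*193 = -399 - 1*(-169454) = -399 + 169454 = 169055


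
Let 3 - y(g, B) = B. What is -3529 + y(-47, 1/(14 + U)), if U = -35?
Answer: -74045/21 ≈ -3526.0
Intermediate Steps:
y(g, B) = 3 - B
-3529 + y(-47, 1/(14 + U)) = -3529 + (3 - 1/(14 - 35)) = -3529 + (3 - 1/(-21)) = -3529 + (3 - 1*(-1/21)) = -3529 + (3 + 1/21) = -3529 + 64/21 = -74045/21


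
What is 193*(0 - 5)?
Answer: -965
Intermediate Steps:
193*(0 - 5) = 193*(-5) = -965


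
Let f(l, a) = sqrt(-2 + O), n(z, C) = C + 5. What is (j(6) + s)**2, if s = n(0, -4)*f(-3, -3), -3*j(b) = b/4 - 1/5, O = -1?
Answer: (13 - 30*I*sqrt(3))**2/900 ≈ -2.8122 - 1.5011*I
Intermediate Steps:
n(z, C) = 5 + C
f(l, a) = I*sqrt(3) (f(l, a) = sqrt(-2 - 1) = sqrt(-3) = I*sqrt(3))
j(b) = 1/15 - b/12 (j(b) = -(b/4 - 1/5)/3 = -(-1/5 + b/4)/3 = 1/15 - b/12)
s = I*sqrt(3) (s = (5 - 4)*(I*sqrt(3)) = 1*(I*sqrt(3)) = I*sqrt(3) ≈ 1.732*I)
(j(6) + s)**2 = ((1/15 - 1/12*6) + I*sqrt(3))**2 = ((1/15 - 1/2) + I*sqrt(3))**2 = (-13/30 + I*sqrt(3))**2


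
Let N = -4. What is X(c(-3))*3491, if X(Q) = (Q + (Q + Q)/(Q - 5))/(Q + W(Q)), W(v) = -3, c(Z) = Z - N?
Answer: -3491/4 ≈ -872.75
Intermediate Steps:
c(Z) = 4 + Z (c(Z) = Z - 1*(-4) = Z + 4 = 4 + Z)
X(Q) = (Q + 2*Q/(-5 + Q))/(-3 + Q) (X(Q) = (Q + (Q + Q)/(Q - 5))/(Q - 3) = (Q + (2*Q)/(-5 + Q))/(-3 + Q) = (Q + 2*Q/(-5 + Q))/(-3 + Q))
X(c(-3))*3491 = ((4 - 3)/(-5 + (4 - 3)))*3491 = (1/(-5 + 1))*3491 = (1/(-4))*3491 = (1*(-¼))*3491 = -¼*3491 = -3491/4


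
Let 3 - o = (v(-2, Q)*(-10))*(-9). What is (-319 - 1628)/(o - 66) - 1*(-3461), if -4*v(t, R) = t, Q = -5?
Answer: 125245/36 ≈ 3479.0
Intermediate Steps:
v(t, R) = -t/4
o = -42 (o = 3 - -¼*(-2)*(-10)*(-9) = 3 - (½)*(-10)*(-9) = 3 - (-5)*(-9) = 3 - 1*45 = 3 - 45 = -42)
(-319 - 1628)/(o - 66) - 1*(-3461) = (-319 - 1628)/(-42 - 66) - 1*(-3461) = -1947/(-108) + 3461 = -1947*(-1/108) + 3461 = 649/36 + 3461 = 125245/36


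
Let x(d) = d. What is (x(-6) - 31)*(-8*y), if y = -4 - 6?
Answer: -2960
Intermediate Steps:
y = -10
(x(-6) - 31)*(-8*y) = (-6 - 31)*(-8*(-10)) = -37*80 = -2960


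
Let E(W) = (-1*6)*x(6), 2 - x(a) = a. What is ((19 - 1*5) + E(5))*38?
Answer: 1444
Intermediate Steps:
x(a) = 2 - a
E(W) = 24 (E(W) = (-1*6)*(2 - 1*6) = -6*(2 - 6) = -6*(-4) = 24)
((19 - 1*5) + E(5))*38 = ((19 - 1*5) + 24)*38 = ((19 - 5) + 24)*38 = (14 + 24)*38 = 38*38 = 1444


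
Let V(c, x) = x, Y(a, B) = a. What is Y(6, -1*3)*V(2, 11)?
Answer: 66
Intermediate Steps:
Y(6, -1*3)*V(2, 11) = 6*11 = 66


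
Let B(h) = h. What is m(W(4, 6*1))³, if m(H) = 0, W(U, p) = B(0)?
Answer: 0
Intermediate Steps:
W(U, p) = 0
m(W(4, 6*1))³ = 0³ = 0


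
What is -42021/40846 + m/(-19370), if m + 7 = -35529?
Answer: 24521411/30430270 ≈ 0.80582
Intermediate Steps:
m = -35536 (m = -7 - 35529 = -35536)
-42021/40846 + m/(-19370) = -42021/40846 - 35536/(-19370) = -42021*1/40846 - 35536*(-1/19370) = -42021/40846 + 17768/9685 = 24521411/30430270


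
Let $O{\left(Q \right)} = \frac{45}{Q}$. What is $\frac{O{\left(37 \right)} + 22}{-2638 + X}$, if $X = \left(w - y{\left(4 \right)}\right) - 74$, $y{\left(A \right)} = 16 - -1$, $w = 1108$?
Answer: $- \frac{859}{59977} \approx -0.014322$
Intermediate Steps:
$y{\left(A \right)} = 17$ ($y{\left(A \right)} = 16 + 1 = 17$)
$X = 1017$ ($X = \left(1108 - 17\right) - 74 = 1091 - 74 = 1017$)
$\frac{O{\left(37 \right)} + 22}{-2638 + X} = \frac{\frac{45}{37} + 22}{-2638 + 1017} = \frac{45 \cdot \frac{1}{37} + 22}{-1621} = \left(\frac{45}{37} + 22\right) \left(- \frac{1}{1621}\right) = \frac{859}{37} \left(- \frac{1}{1621}\right) = - \frac{859}{59977}$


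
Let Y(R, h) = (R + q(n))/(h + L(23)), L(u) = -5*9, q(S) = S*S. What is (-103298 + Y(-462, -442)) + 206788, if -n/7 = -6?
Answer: 50398328/487 ≈ 1.0349e+5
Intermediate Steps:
n = 42 (n = -7*(-6) = 42)
q(S) = S²
L(u) = -45
Y(R, h) = (1764 + R)/(-45 + h) (Y(R, h) = (R + 42²)/(h - 45) = (R + 1764)/(-45 + h) = (1764 + R)/(-45 + h))
(-103298 + Y(-462, -442)) + 206788 = (-103298 + (1764 - 462)/(-45 - 442)) + 206788 = (-103298 + 1302/(-487)) + 206788 = (-103298 - 1/487*1302) + 206788 = (-103298 - 1302/487) + 206788 = -50307428/487 + 206788 = 50398328/487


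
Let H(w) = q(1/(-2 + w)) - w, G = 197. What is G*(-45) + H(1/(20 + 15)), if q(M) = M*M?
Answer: -1477181161/166635 ≈ -8864.8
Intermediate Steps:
q(M) = M²
H(w) = (-2 + w)⁻² - w (H(w) = (1/(-2 + w))² - w = (-2 + w)⁻² - w)
G*(-45) + H(1/(20 + 15)) = 197*(-45) + ((-2 + 1/(20 + 15))⁻² - 1/(20 + 15)) = -8865 + ((-2 + 1/35)⁻² - 1/35) = -8865 + ((-2 + 1/35)⁻² - 1*1/35) = -8865 + ((-69/35)⁻² - 1/35) = -8865 + (1225/4761 - 1/35) = -8865 + 38114/166635 = -1477181161/166635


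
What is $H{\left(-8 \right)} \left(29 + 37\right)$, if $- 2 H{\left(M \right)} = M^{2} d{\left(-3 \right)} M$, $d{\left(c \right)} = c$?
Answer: $-50688$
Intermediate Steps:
$H{\left(M \right)} = \frac{3 M^{3}}{2}$ ($H{\left(M \right)} = - \frac{M^{2} \left(-3\right) M}{2} = - \frac{- 3 M^{2} M}{2} = - \frac{\left(-3\right) M^{3}}{2} = \frac{3 M^{3}}{2}$)
$H{\left(-8 \right)} \left(29 + 37\right) = \frac{3 \left(-8\right)^{3}}{2} \left(29 + 37\right) = \frac{3}{2} \left(-512\right) 66 = \left(-768\right) 66 = -50688$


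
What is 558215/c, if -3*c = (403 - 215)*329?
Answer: -239235/8836 ≈ -27.075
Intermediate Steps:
c = -61852/3 (c = -(403 - 215)*329/3 = -188*329/3 = -⅓*61852 = -61852/3 ≈ -20617.)
558215/c = 558215/(-61852/3) = 558215*(-3/61852) = -239235/8836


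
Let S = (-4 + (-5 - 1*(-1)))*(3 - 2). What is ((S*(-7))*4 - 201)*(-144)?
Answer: -3312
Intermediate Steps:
S = -8 (S = (-4 + (-5 + 1))*1 = (-4 - 4)*1 = -8*1 = -8)
((S*(-7))*4 - 201)*(-144) = (-8*(-7)*4 - 201)*(-144) = (56*4 - 201)*(-144) = (224 - 201)*(-144) = 23*(-144) = -3312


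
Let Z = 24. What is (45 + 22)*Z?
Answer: 1608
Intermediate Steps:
(45 + 22)*Z = (45 + 22)*24 = 67*24 = 1608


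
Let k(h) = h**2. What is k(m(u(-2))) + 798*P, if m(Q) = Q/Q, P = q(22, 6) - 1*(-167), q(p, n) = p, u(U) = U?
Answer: 150823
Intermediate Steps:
P = 189 (P = 22 - 1*(-167) = 22 + 167 = 189)
m(Q) = 1
k(m(u(-2))) + 798*P = 1**2 + 798*189 = 1 + 150822 = 150823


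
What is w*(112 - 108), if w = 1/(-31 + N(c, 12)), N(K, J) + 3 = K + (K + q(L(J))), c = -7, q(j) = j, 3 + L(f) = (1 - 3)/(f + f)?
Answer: -48/613 ≈ -0.078303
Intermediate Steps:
L(f) = -3 - 1/f (L(f) = -3 + (1 - 3)/(f + f) = -3 - 2*1/(2*f) = -3 - 1/f)
N(K, J) = -6 - 1/J + 2*K (N(K, J) = -3 + (K + (K + (-3 - 1/J))) = -3 + (K + (-3 + K - 1/J)) = -3 + (-3 - 1/J + 2*K) = -6 - 1/J + 2*K)
w = -12/613 (w = 1/(-31 + (-6 - 1/12 + 2*(-7))) = 1/(-31 + (-6 - 1*1/12 - 14)) = 1/(-31 + (-6 - 1/12 - 14)) = 1/(-31 - 241/12) = 1/(-613/12) = -12/613 ≈ -0.019576)
w*(112 - 108) = -12*(112 - 108)/613 = -12/613*4 = -48/613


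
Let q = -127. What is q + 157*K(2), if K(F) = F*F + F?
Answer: 815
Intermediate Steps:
K(F) = F + F² (K(F) = F² + F = F + F²)
q + 157*K(2) = -127 + 157*(2*(1 + 2)) = -127 + 157*(2*3) = -127 + 157*6 = -127 + 942 = 815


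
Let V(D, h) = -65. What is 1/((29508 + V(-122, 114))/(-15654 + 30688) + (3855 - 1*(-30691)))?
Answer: 15034/519394007 ≈ 2.8945e-5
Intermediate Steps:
1/((29508 + V(-122, 114))/(-15654 + 30688) + (3855 - 1*(-30691))) = 1/((29508 - 65)/(-15654 + 30688) + (3855 - 1*(-30691))) = 1/(29443/15034 + (3855 + 30691)) = 1/(29443*(1/15034) + 34546) = 1/(29443/15034 + 34546) = 1/(519394007/15034) = 15034/519394007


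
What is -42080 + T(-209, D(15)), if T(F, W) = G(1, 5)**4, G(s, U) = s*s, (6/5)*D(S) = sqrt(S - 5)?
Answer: -42079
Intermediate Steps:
D(S) = 5*sqrt(-5 + S)/6 (D(S) = 5*sqrt(S - 5)/6 = 5*sqrt(-5 + S)/6)
G(s, U) = s**2
T(F, W) = 1 (T(F, W) = (1**2)**4 = 1**4 = 1)
-42080 + T(-209, D(15)) = -42080 + 1 = -42079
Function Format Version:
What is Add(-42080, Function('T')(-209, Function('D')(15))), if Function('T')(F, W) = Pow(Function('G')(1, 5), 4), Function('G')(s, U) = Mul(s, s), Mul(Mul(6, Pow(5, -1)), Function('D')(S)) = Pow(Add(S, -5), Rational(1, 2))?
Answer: -42079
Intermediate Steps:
Function('D')(S) = Mul(Rational(5, 6), Pow(Add(-5, S), Rational(1, 2))) (Function('D')(S) = Mul(Rational(5, 6), Pow(Add(S, -5), Rational(1, 2))) = Mul(Rational(5, 6), Pow(Add(-5, S), Rational(1, 2))))
Function('G')(s, U) = Pow(s, 2)
Function('T')(F, W) = 1 (Function('T')(F, W) = Pow(Pow(1, 2), 4) = Pow(1, 4) = 1)
Add(-42080, Function('T')(-209, Function('D')(15))) = Add(-42080, 1) = -42079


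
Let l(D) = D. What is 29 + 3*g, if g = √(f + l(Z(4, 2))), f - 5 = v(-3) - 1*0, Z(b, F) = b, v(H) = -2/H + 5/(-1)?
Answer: 29 + √42 ≈ 35.481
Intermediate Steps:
v(H) = -5 - 2/H (v(H) = -2/H + 5*(-1) = -2/H - 5 = -5 - 2/H)
f = ⅔ (f = 5 + ((-5 - 2/(-3)) - 1*0) = 5 + ((-5 - 2*(-⅓)) + 0) = 5 + ((-5 + ⅔) + 0) = 5 + (-13/3 + 0) = 5 - 13/3 = ⅔ ≈ 0.66667)
g = √42/3 (g = √(⅔ + 4) = √(14/3) = √42/3 ≈ 2.1602)
29 + 3*g = 29 + 3*(√42/3) = 29 + √42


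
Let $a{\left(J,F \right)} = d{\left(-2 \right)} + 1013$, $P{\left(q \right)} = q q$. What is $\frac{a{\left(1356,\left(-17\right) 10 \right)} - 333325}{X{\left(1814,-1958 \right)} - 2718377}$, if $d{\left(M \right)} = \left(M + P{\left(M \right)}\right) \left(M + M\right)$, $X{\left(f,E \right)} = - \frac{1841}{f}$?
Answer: $\frac{602828480}{4931137719} \approx 0.12225$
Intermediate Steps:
$P{\left(q \right)} = q^{2}$
$d{\left(M \right)} = 2 M \left(M + M^{2}\right)$ ($d{\left(M \right)} = \left(M + M^{2}\right) \left(M + M\right) = \left(M + M^{2}\right) 2 M = 2 M \left(M + M^{2}\right)$)
$a{\left(J,F \right)} = 1005$ ($a{\left(J,F \right)} = 2 \left(-2\right)^{2} \left(1 - 2\right) + 1013 = 2 \cdot 4 \left(-1\right) + 1013 = -8 + 1013 = 1005$)
$\frac{a{\left(1356,\left(-17\right) 10 \right)} - 333325}{X{\left(1814,-1958 \right)} - 2718377} = \frac{1005 - 333325}{- \frac{1841}{1814} - 2718377} = - \frac{332320}{\left(-1841\right) \frac{1}{1814} - 2718377} = - \frac{332320}{- \frac{1841}{1814} - 2718377} = - \frac{332320}{- \frac{4931137719}{1814}} = \left(-332320\right) \left(- \frac{1814}{4931137719}\right) = \frac{602828480}{4931137719}$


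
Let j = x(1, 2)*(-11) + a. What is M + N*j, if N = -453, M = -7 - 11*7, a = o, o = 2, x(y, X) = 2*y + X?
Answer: 18942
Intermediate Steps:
x(y, X) = X + 2*y
a = 2
j = -42 (j = (2 + 2*1)*(-11) + 2 = (2 + 2)*(-11) + 2 = 4*(-11) + 2 = -44 + 2 = -42)
M = -84 (M = -7 - 77 = -84)
M + N*j = -84 - 453*(-42) = -84 + 19026 = 18942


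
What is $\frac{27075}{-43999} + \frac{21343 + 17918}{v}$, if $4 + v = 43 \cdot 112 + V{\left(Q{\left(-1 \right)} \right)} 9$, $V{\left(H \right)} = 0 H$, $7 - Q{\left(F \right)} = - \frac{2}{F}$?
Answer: $\frac{532386613}{70574396} \approx 7.5436$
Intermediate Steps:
$Q{\left(F \right)} = 7 + \frac{2}{F}$ ($Q{\left(F \right)} = 7 - - \frac{2}{F} = 7 + \frac{2}{F}$)
$V{\left(H \right)} = 0$
$v = 4812$ ($v = -4 + \left(43 \cdot 112 + 0 \cdot 9\right) = -4 + \left(4816 + 0\right) = -4 + 4816 = 4812$)
$\frac{27075}{-43999} + \frac{21343 + 17918}{v} = \frac{27075}{-43999} + \frac{21343 + 17918}{4812} = 27075 \left(- \frac{1}{43999}\right) + 39261 \cdot \frac{1}{4812} = - \frac{27075}{43999} + \frac{13087}{1604} = \frac{532386613}{70574396}$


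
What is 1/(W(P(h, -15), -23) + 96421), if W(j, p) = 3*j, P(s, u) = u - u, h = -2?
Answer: 1/96421 ≈ 1.0371e-5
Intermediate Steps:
P(s, u) = 0
1/(W(P(h, -15), -23) + 96421) = 1/(3*0 + 96421) = 1/(0 + 96421) = 1/96421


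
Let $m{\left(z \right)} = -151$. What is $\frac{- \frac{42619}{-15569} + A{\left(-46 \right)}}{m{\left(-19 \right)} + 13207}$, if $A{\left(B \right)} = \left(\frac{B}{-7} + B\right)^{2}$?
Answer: $\frac{1188072475}{9960174336} \approx 0.11928$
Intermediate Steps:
$A{\left(B \right)} = \frac{36 B^{2}}{49}$ ($A{\left(B \right)} = \left(B \left(- \frac{1}{7}\right) + B\right)^{2} = \left(- \frac{B}{7} + B\right)^{2} = \left(\frac{6 B}{7}\right)^{2} = \frac{36 B^{2}}{49}$)
$\frac{- \frac{42619}{-15569} + A{\left(-46 \right)}}{m{\left(-19 \right)} + 13207} = \frac{- \frac{42619}{-15569} + \frac{36 \left(-46\right)^{2}}{49}}{-151 + 13207} = \frac{\left(-42619\right) \left(- \frac{1}{15569}\right) + \frac{36}{49} \cdot 2116}{13056} = \left(\frac{42619}{15569} + \frac{76176}{49}\right) \frac{1}{13056} = \frac{1188072475}{762881} \cdot \frac{1}{13056} = \frac{1188072475}{9960174336}$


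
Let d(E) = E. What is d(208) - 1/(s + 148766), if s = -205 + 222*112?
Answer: 36072399/173425 ≈ 208.00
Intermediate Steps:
s = 24659 (s = -205 + 24864 = 24659)
d(208) - 1/(s + 148766) = 208 - 1/(24659 + 148766) = 208 - 1/173425 = 36072399/173425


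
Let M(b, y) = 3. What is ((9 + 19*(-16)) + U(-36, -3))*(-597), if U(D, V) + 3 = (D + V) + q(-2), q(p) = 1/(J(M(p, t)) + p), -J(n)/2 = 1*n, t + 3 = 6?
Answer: 1610109/8 ≈ 2.0126e+5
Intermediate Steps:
t = 3 (t = -3 + 6 = 3)
J(n) = -2*n
q(p) = 1/(-6 + p) (q(p) = 1/(-2*3 + p) = 1/(-6 + p))
U(D, V) = -25/8 + D + V (U(D, V) = -3 + ((D + V) + 1/(-6 - 2)) = -3 + ((D + V) + 1/(-8)) = -3 + ((D + V) - ⅛) = -3 + (-⅛ + D + V) = -25/8 + D + V)
((9 + 19*(-16)) + U(-36, -3))*(-597) = ((9 + 19*(-16)) + (-25/8 - 36 - 3))*(-597) = ((9 - 304) - 337/8)*(-597) = (-295 - 337/8)*(-597) = -2697/8*(-597) = 1610109/8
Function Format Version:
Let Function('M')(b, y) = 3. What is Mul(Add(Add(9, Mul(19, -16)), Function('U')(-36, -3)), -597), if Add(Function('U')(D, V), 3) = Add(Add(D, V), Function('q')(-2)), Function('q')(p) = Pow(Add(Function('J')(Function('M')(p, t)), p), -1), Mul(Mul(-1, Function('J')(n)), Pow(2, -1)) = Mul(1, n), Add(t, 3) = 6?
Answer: Rational(1610109, 8) ≈ 2.0126e+5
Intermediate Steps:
t = 3 (t = Add(-3, 6) = 3)
Function('J')(n) = Mul(-2, n) (Function('J')(n) = Mul(-2, Mul(1, n)) = Mul(-2, n))
Function('q')(p) = Pow(Add(-6, p), -1) (Function('q')(p) = Pow(Add(Mul(-2, 3), p), -1) = Pow(Add(-6, p), -1))
Function('U')(D, V) = Add(Rational(-25, 8), D, V) (Function('U')(D, V) = Add(-3, Add(Add(D, V), Pow(Add(-6, -2), -1))) = Add(-3, Add(Add(D, V), Pow(-8, -1))) = Add(-3, Add(Add(D, V), Rational(-1, 8))) = Add(-3, Add(Rational(-1, 8), D, V)) = Add(Rational(-25, 8), D, V))
Mul(Add(Add(9, Mul(19, -16)), Function('U')(-36, -3)), -597) = Mul(Add(Add(9, Mul(19, -16)), Add(Rational(-25, 8), -36, -3)), -597) = Mul(Add(Add(9, -304), Rational(-337, 8)), -597) = Mul(Add(-295, Rational(-337, 8)), -597) = Mul(Rational(-2697, 8), -597) = Rational(1610109, 8)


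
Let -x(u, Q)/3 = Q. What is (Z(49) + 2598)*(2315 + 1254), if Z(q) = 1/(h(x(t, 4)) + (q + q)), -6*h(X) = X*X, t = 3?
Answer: 686150957/74 ≈ 9.2723e+6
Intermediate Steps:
x(u, Q) = -3*Q
h(X) = -X²/6 (h(X) = -X*X/6 = -X²/6)
Z(q) = 1/(-24 + 2*q) (Z(q) = 1/(-(-3*4)²/6 + (q + q)) = 1/(-⅙*(-12)² + 2*q) = 1/(-⅙*144 + 2*q) = 1/(-24 + 2*q))
(Z(49) + 2598)*(2315 + 1254) = (1/(2*(-12 + 49)) + 2598)*(2315 + 1254) = ((½)/37 + 2598)*3569 = ((½)*(1/37) + 2598)*3569 = (1/74 + 2598)*3569 = (192253/74)*3569 = 686150957/74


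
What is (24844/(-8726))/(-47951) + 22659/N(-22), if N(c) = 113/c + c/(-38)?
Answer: -660508852925832/132848485255 ≈ -4971.9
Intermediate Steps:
N(c) = 113/c - c/38 (N(c) = 113/c + c*(-1/38) = 113/c - c/38)
(24844/(-8726))/(-47951) + 22659/N(-22) = (24844/(-8726))/(-47951) + 22659/(113/(-22) - 1/38*(-22)) = (24844*(-1/8726))*(-1/47951) + 22659/(113*(-1/22) + 11/19) = -12422/4363*(-1/47951) + 22659/(-113/22 + 11/19) = 12422/209210213 + 22659/(-1905/418) = 12422/209210213 + 22659*(-418/1905) = 12422/209210213 - 3157154/635 = -660508852925832/132848485255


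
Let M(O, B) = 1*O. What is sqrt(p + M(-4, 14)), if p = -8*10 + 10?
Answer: I*sqrt(74) ≈ 8.6023*I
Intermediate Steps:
M(O, B) = O
p = -70 (p = -80 + 10 = -70)
sqrt(p + M(-4, 14)) = sqrt(-70 - 4) = sqrt(-74) = I*sqrt(74)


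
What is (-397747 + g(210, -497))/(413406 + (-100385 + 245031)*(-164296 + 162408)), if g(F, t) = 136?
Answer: 397611/272678242 ≈ 0.0014582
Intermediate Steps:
(-397747 + g(210, -497))/(413406 + (-100385 + 245031)*(-164296 + 162408)) = (-397747 + 136)/(413406 + (-100385 + 245031)*(-164296 + 162408)) = -397611/(413406 + 144646*(-1888)) = -397611/(413406 - 273091648) = -397611/(-272678242) = -397611*(-1/272678242) = 397611/272678242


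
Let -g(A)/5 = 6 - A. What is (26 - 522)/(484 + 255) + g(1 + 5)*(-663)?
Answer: -496/739 ≈ -0.67118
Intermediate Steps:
g(A) = -30 + 5*A (g(A) = -5*(6 - A) = -30 + 5*A)
(26 - 522)/(484 + 255) + g(1 + 5)*(-663) = (26 - 522)/(484 + 255) + (-30 + 5*(1 + 5))*(-663) = -496/739 + (-30 + 5*6)*(-663) = -496*1/739 + (-30 + 30)*(-663) = -496/739 + 0*(-663) = -496/739 + 0 = -496/739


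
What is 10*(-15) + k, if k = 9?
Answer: -141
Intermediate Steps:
10*(-15) + k = 10*(-15) + 9 = -150 + 9 = -141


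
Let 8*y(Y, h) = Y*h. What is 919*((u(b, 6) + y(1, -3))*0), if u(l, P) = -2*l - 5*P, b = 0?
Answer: 0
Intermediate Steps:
u(l, P) = -5*P - 2*l
y(Y, h) = Y*h/8 (y(Y, h) = (Y*h)/8 = Y*h/8)
919*((u(b, 6) + y(1, -3))*0) = 919*(((-5*6 - 2*0) + (⅛)*1*(-3))*0) = 919*(((-30 + 0) - 3/8)*0) = 919*((-30 - 3/8)*0) = 919*(-243/8*0) = 919*0 = 0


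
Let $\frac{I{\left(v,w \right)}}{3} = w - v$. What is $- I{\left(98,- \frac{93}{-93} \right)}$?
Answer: $291$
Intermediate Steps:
$I{\left(v,w \right)} = - 3 v + 3 w$ ($I{\left(v,w \right)} = 3 \left(w - v\right) = - 3 v + 3 w$)
$- I{\left(98,- \frac{93}{-93} \right)} = - (\left(-3\right) 98 + 3 \left(- \frac{93}{-93}\right)) = - (-294 + 3 \left(\left(-93\right) \left(- \frac{1}{93}\right)\right)) = - (-294 + 3 \cdot 1) = - (-294 + 3) = \left(-1\right) \left(-291\right) = 291$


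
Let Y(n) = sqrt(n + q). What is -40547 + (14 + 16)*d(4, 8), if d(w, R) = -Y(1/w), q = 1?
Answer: -40547 - 15*sqrt(5) ≈ -40581.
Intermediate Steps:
Y(n) = sqrt(1 + n) (Y(n) = sqrt(n + 1) = sqrt(1 + n))
d(w, R) = -sqrt(1 + 1/w)
-40547 + (14 + 16)*d(4, 8) = -40547 + (14 + 16)*(-sqrt((1 + 4)/4)) = -40547 + 30*(-sqrt((1/4)*5)) = -40547 + 30*(-sqrt(5/4)) = -40547 + 30*(-sqrt(5)/2) = -40547 - 15*sqrt(5)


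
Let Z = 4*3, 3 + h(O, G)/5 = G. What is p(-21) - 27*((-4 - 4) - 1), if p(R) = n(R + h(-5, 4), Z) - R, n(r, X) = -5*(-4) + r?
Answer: 268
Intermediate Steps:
h(O, G) = -15 + 5*G
Z = 12
n(r, X) = 20 + r
p(R) = 25 (p(R) = (20 + (R + (-15 + 5*4))) - R = (20 + (R + (-15 + 20))) - R = (20 + (R + 5)) - R = (20 + (5 + R)) - R = (25 + R) - R = 25)
p(-21) - 27*((-4 - 4) - 1) = 25 - 27*((-4 - 4) - 1) = 25 - 27*(-8 - 1) = 25 - 27*(-9) = 25 + 243 = 268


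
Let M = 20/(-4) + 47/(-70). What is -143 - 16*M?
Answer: -1829/35 ≈ -52.257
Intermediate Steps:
M = -397/70 (M = 20*(-¼) + 47*(-1/70) = -5 - 47/70 = -397/70 ≈ -5.6714)
-143 - 16*M = -143 - 16*(-397/70) = -143 + 3176/35 = -1829/35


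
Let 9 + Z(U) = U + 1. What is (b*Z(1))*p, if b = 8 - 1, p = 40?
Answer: -1960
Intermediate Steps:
Z(U) = -8 + U (Z(U) = -9 + (U + 1) = -9 + (1 + U) = -8 + U)
b = 7
(b*Z(1))*p = (7*(-8 + 1))*40 = (7*(-7))*40 = -49*40 = -1960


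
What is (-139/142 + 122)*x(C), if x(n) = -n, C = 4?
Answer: -34370/71 ≈ -484.08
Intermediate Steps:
(-139/142 + 122)*x(C) = (-139/142 + 122)*(-1*4) = (-139*1/142 + 122)*(-4) = (-139/142 + 122)*(-4) = (17185/142)*(-4) = -34370/71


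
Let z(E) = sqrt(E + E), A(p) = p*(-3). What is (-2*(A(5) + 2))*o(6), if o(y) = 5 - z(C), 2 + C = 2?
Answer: 130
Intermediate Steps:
C = 0 (C = -2 + 2 = 0)
A(p) = -3*p
z(E) = sqrt(2)*sqrt(E) (z(E) = sqrt(2*E) = sqrt(2)*sqrt(E))
o(y) = 5 (o(y) = 5 - sqrt(2)*sqrt(0) = 5 - sqrt(2)*0 = 5 - 1*0 = 5 + 0 = 5)
(-2*(A(5) + 2))*o(6) = -2*(-3*5 + 2)*5 = -2*(-15 + 2)*5 = -2*(-13)*5 = 26*5 = 130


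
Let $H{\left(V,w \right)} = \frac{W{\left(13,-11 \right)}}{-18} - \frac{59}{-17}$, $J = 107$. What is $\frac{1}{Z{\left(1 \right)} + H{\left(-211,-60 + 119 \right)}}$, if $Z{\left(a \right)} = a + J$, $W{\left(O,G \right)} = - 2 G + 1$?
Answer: $\frac{306}{33719} \approx 0.009075$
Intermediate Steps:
$W{\left(O,G \right)} = 1 - 2 G$
$Z{\left(a \right)} = 107 + a$ ($Z{\left(a \right)} = a + 107 = 107 + a$)
$H{\left(V,w \right)} = \frac{671}{306}$ ($H{\left(V,w \right)} = \frac{1 - -22}{-18} - \frac{59}{-17} = \left(1 + 22\right) \left(- \frac{1}{18}\right) - - \frac{59}{17} = 23 \left(- \frac{1}{18}\right) + \frac{59}{17} = - \frac{23}{18} + \frac{59}{17} = \frac{671}{306}$)
$\frac{1}{Z{\left(1 \right)} + H{\left(-211,-60 + 119 \right)}} = \frac{1}{\left(107 + 1\right) + \frac{671}{306}} = \frac{1}{108 + \frac{671}{306}} = \frac{1}{\frac{33719}{306}} = \frac{306}{33719}$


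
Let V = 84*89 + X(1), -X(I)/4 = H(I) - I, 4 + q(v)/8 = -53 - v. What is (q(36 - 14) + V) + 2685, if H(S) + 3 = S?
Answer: 9541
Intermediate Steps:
H(S) = -3 + S
q(v) = -456 - 8*v (q(v) = -32 + 8*(-53 - v) = -32 + (-424 - 8*v) = -456 - 8*v)
X(I) = 12 (X(I) = -4*((-3 + I) - I) = -4*(-3) = 12)
V = 7488 (V = 84*89 + 12 = 7476 + 12 = 7488)
(q(36 - 14) + V) + 2685 = ((-456 - 8*(36 - 14)) + 7488) + 2685 = ((-456 - 8*22) + 7488) + 2685 = ((-456 - 176) + 7488) + 2685 = (-632 + 7488) + 2685 = 6856 + 2685 = 9541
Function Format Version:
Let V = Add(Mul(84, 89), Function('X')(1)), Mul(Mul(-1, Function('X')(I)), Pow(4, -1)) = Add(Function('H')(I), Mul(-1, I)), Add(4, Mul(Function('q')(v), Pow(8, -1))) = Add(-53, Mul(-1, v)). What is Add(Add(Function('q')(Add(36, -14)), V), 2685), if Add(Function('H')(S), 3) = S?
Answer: 9541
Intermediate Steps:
Function('H')(S) = Add(-3, S)
Function('q')(v) = Add(-456, Mul(-8, v)) (Function('q')(v) = Add(-32, Mul(8, Add(-53, Mul(-1, v)))) = Add(-32, Add(-424, Mul(-8, v))) = Add(-456, Mul(-8, v)))
Function('X')(I) = 12 (Function('X')(I) = Mul(-4, Add(Add(-3, I), Mul(-1, I))) = Mul(-4, -3) = 12)
V = 7488 (V = Add(Mul(84, 89), 12) = Add(7476, 12) = 7488)
Add(Add(Function('q')(Add(36, -14)), V), 2685) = Add(Add(Add(-456, Mul(-8, Add(36, -14))), 7488), 2685) = Add(Add(Add(-456, Mul(-8, 22)), 7488), 2685) = Add(Add(Add(-456, -176), 7488), 2685) = Add(Add(-632, 7488), 2685) = Add(6856, 2685) = 9541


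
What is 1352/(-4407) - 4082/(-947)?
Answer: 1285310/321033 ≈ 4.0037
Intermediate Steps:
1352/(-4407) - 4082/(-947) = 1352*(-1/4407) - 4082*(-1/947) = -104/339 + 4082/947 = 1285310/321033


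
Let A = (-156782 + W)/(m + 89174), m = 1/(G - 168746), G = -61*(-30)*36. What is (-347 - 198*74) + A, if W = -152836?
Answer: -15290807381945/1019219187 ≈ -15002.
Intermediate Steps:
G = 65880 (G = 1830*36 = 65880)
m = -1/102866 (m = 1/(65880 - 168746) = 1/(-102866) = -1/102866 ≈ -9.7214e-6)
A = -3538796132/1019219187 (A = (-156782 - 152836)/(-1/102866 + 89174) = -309618/9172972683/102866 = -309618*102866/9172972683 = -3538796132/1019219187 ≈ -3.4721)
(-347 - 198*74) + A = (-347 - 198*74) - 3538796132/1019219187 = (-347 - 14652) - 3538796132/1019219187 = -14999 - 3538796132/1019219187 = -15290807381945/1019219187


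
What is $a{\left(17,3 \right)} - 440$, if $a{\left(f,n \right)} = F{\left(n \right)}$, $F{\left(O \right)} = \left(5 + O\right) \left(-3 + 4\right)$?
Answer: $-432$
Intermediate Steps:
$F{\left(O \right)} = 5 + O$ ($F{\left(O \right)} = \left(5 + O\right) 1 = 5 + O$)
$a{\left(f,n \right)} = 5 + n$
$a{\left(17,3 \right)} - 440 = \left(5 + 3\right) - 440 = 8 - 440 = -432$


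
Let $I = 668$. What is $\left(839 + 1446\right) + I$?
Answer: $2953$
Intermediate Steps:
$\left(839 + 1446\right) + I = \left(839 + 1446\right) + 668 = 2285 + 668 = 2953$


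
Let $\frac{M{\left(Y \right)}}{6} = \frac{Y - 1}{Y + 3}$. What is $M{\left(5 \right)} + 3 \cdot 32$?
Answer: $99$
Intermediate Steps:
$M{\left(Y \right)} = \frac{6 \left(-1 + Y\right)}{3 + Y}$ ($M{\left(Y \right)} = 6 \frac{Y - 1}{Y + 3} = 6 \frac{-1 + Y}{3 + Y} = \frac{6 \left(-1 + Y\right)}{3 + Y}$)
$M{\left(5 \right)} + 3 \cdot 32 = \frac{6 \left(-1 + 5\right)}{3 + 5} + 3 \cdot 32 = 6 \cdot \frac{1}{8} \cdot 4 + 96 = 3 + 96 = 99$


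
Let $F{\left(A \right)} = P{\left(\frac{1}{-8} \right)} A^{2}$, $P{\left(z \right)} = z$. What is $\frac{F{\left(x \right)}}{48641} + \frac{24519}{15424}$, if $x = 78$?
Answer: $\frac{1180898727}{750238784} \approx 1.574$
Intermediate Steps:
$F{\left(A \right)} = - \frac{A^{2}}{8}$ ($F{\left(A \right)} = \frac{A^{2}}{-8} = - \frac{A^{2}}{8}$)
$\frac{F{\left(x \right)}}{48641} + \frac{24519}{15424} = \frac{\left(- \frac{1}{8}\right) 78^{2}}{48641} + \frac{24519}{15424} = \left(- \frac{1}{8}\right) 6084 \cdot \frac{1}{48641} + 24519 \cdot \frac{1}{15424} = \left(- \frac{1521}{2}\right) \frac{1}{48641} + \frac{24519}{15424} = - \frac{1521}{97282} + \frac{24519}{15424} = \frac{1180898727}{750238784}$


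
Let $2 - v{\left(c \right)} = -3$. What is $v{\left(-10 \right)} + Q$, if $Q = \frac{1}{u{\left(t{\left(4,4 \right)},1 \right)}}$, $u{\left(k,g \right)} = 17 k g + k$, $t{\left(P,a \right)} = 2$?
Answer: $\frac{181}{36} \approx 5.0278$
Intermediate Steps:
$u{\left(k,g \right)} = k + 17 g k$ ($u{\left(k,g \right)} = 17 g k + k = k + 17 g k$)
$v{\left(c \right)} = 5$ ($v{\left(c \right)} = 2 - -3 = 2 + 3 = 5$)
$Q = \frac{1}{36}$ ($Q = \frac{1}{2 \left(1 + 17 \cdot 1\right)} = \frac{1}{2 \left(1 + 17\right)} = \frac{1}{2 \cdot 18} = \frac{1}{36} \approx 0.027778$)
$v{\left(-10 \right)} + Q = 5 + \frac{1}{36} = \frac{181}{36}$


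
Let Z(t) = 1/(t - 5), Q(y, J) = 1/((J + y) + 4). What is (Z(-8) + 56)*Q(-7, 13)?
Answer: 727/130 ≈ 5.5923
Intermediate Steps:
Q(y, J) = 1/(4 + J + y)
Z(t) = 1/(-5 + t)
(Z(-8) + 56)*Q(-7, 13) = (1/(-5 - 8) + 56)/(4 + 13 - 7) = (1/(-13) + 56)/10 = (-1/13 + 56)*(1/10) = (727/13)*(1/10) = 727/130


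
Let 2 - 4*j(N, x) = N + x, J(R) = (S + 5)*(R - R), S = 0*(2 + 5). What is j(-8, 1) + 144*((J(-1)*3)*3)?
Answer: 9/4 ≈ 2.2500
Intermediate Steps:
S = 0 (S = 0*7 = 0)
J(R) = 0 (J(R) = (0 + 5)*(R - R) = 5*0 = 0)
j(N, x) = 1/2 - N/4 - x/4 (j(N, x) = 1/2 - (N + x)/4 = 1/2 + (-N/4 - x/4) = 1/2 - N/4 - x/4)
j(-8, 1) + 144*((J(-1)*3)*3) = (1/2 - 1/4*(-8) - 1/4*1) + 144*((0*3)*3) = (1/2 + 2 - 1/4) + 144*(0*3) = 9/4 + 144*0 = 9/4 + 0 = 9/4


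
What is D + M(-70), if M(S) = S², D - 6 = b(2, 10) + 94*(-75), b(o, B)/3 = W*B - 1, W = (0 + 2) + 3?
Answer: -1997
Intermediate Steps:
W = 5 (W = 2 + 3 = 5)
b(o, B) = -3 + 15*B (b(o, B) = 3*(5*B - 1) = 3*(-1 + 5*B) = -3 + 15*B)
D = -6897 (D = 6 + ((-3 + 15*10) + 94*(-75)) = 6 + ((-3 + 150) - 7050) = 6 + (147 - 7050) = 6 - 6903 = -6897)
D + M(-70) = -6897 + (-70)² = -6897 + 4900 = -1997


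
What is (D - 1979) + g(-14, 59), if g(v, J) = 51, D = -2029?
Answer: -3957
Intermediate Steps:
(D - 1979) + g(-14, 59) = (-2029 - 1979) + 51 = -4008 + 51 = -3957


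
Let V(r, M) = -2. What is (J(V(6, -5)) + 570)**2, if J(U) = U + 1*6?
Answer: 329476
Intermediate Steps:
J(U) = 6 + U (J(U) = U + 6 = 6 + U)
(J(V(6, -5)) + 570)**2 = ((6 - 2) + 570)**2 = (4 + 570)**2 = 574**2 = 329476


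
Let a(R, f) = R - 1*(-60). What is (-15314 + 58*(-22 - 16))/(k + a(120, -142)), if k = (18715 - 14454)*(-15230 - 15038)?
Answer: 8759/64485884 ≈ 0.00013583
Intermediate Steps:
a(R, f) = 60 + R (a(R, f) = R + 60 = 60 + R)
k = -128971948 (k = 4261*(-30268) = -128971948)
(-15314 + 58*(-22 - 16))/(k + a(120, -142)) = (-15314 + 58*(-22 - 16))/(-128971948 + (60 + 120)) = (-15314 + 58*(-38))/(-128971948 + 180) = (-15314 - 2204)/(-128971768) = -17518*(-1/128971768) = 8759/64485884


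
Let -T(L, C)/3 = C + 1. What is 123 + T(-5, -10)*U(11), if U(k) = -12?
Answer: -201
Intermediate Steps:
T(L, C) = -3 - 3*C (T(L, C) = -3*(C + 1) = -3*(1 + C) = -3 - 3*C)
123 + T(-5, -10)*U(11) = 123 + (-3 - 3*(-10))*(-12) = 123 + (-3 + 30)*(-12) = 123 + 27*(-12) = 123 - 324 = -201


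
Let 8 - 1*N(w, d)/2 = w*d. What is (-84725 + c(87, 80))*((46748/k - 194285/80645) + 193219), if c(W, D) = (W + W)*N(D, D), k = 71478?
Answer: -257185320212075256092/576434331 ≈ -4.4617e+11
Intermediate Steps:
N(w, d) = 16 - 2*d*w (N(w, d) = 16 - 2*w*d = 16 - 2*d*w)
c(W, D) = 2*W*(16 - 2*D**2) (c(W, D) = (W + W)*(16 - 2*D*D) = (2*W)*(16 - 2*D**2) = 2*W*(16 - 2*D**2))
(-84725 + c(87, 80))*((46748/k - 194285/80645) + 193219) = (-84725 + 4*87*(8 - 1*80**2))*((46748/71478 - 194285/80645) + 193219) = (-84725 + 4*87*(8 - 1*6400))*((46748*(1/71478) - 194285*1/80645) + 193219) = (-84725 + 4*87*(8 - 6400))*((23374/35739 - 38857/16129) + 193219) = (-84725 + 4*87*(-6392))*(-1011711077/576434331 + 193219) = (-84725 - 2224416)*(111377053290412/576434331) = -2309141*111377053290412/576434331 = -257185320212075256092/576434331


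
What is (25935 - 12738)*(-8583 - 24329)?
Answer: -434339664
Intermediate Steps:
(25935 - 12738)*(-8583 - 24329) = 13197*(-32912) = -434339664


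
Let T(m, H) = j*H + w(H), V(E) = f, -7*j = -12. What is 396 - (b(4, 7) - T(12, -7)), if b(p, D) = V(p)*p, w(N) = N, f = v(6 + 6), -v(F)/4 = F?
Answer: 569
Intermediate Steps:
v(F) = -4*F
j = 12/7 (j = -⅐*(-12) = 12/7 ≈ 1.7143)
f = -48 (f = -4*(6 + 6) = -4*12 = -48)
V(E) = -48
T(m, H) = 19*H/7 (T(m, H) = 12*H/7 + H = 19*H/7)
b(p, D) = -48*p
396 - (b(4, 7) - T(12, -7)) = 396 - (-48*4 - 19*(-7)/7) = 396 - (-192 - 1*(-19)) = 396 - (-192 + 19) = 396 - 1*(-173) = 396 + 173 = 569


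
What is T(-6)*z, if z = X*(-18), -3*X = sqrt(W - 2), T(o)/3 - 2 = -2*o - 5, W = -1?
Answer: 162*I*sqrt(3) ≈ 280.59*I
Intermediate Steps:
T(o) = -9 - 6*o (T(o) = 6 + 3*(-2*o - 5) = 6 + 3*(-5 - 2*o) = 6 + (-15 - 6*o) = -9 - 6*o)
X = -I*sqrt(3)/3 (X = -sqrt(-1 - 2)/3 = -I*sqrt(3)/3 ≈ -0.57735*I)
z = 6*I*sqrt(3) (z = -I*sqrt(3)/3*(-18) = 6*I*sqrt(3) ≈ 10.392*I)
T(-6)*z = (-9 - 6*(-6))*(6*I*sqrt(3)) = (-9 + 36)*(6*I*sqrt(3)) = 27*(6*I*sqrt(3)) = 162*I*sqrt(3)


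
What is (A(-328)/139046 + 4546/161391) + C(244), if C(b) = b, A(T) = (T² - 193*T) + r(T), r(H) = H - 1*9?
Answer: 5503706108141/22440772986 ≈ 245.25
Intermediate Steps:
r(H) = -9 + H (r(H) = H - 9 = -9 + H)
A(T) = -9 + T² - 192*T (A(T) = (T² - 193*T) + (-9 + T) = -9 + T² - 192*T)
(A(-328)/139046 + 4546/161391) + C(244) = ((-9 + (-328)² - 192*(-328))/139046 + 4546/161391) + 244 = ((-9 + 107584 + 62976)*(1/139046) + 4546*(1/161391)) + 244 = (170551*(1/139046) + 4546/161391) + 244 = (170551/139046 + 4546/161391) + 244 = 28157499557/22440772986 + 244 = 5503706108141/22440772986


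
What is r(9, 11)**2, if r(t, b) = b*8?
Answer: 7744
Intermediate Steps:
r(t, b) = 8*b
r(9, 11)**2 = (8*11)**2 = 88**2 = 7744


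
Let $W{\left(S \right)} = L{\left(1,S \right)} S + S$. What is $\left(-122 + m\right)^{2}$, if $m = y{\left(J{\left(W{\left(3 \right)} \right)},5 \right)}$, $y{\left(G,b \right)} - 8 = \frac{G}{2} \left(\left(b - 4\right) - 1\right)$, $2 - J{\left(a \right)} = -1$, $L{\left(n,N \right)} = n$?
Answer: $12996$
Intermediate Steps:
$W{\left(S \right)} = 2 S$ ($W{\left(S \right)} = 1 S + S = S + S = 2 S$)
$J{\left(a \right)} = 3$ ($J{\left(a \right)} = 2 - -1 = 2 + 1 = 3$)
$y{\left(G,b \right)} = 8 + \frac{G \left(-5 + b\right)}{2}$ ($y{\left(G,b \right)} = 8 + \frac{G}{2} \left(\left(b - 4\right) - 1\right) = 8 + G \frac{1}{2} \left(\left(-4 + b\right) - 1\right) = 8 + \frac{G}{2} \left(-5 + b\right) = 8 + \frac{G \left(-5 + b\right)}{2}$)
$m = 8$ ($m = 8 - \frac{15}{2} + \frac{1}{2} \cdot 3 \cdot 5 = 8 - \frac{15}{2} + \frac{15}{2} = 8$)
$\left(-122 + m\right)^{2} = \left(-122 + 8\right)^{2} = \left(-114\right)^{2} = 12996$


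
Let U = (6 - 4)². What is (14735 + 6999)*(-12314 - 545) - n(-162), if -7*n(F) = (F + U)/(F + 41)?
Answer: -236717447424/847 ≈ -2.7948e+8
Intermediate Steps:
U = 4 (U = 2² = 4)
n(F) = -(4 + F)/(7*(41 + F)) (n(F) = -(F + 4)/(7*(F + 41)) = -(4 + F)/(7*(41 + F)))
(14735 + 6999)*(-12314 - 545) - n(-162) = (14735 + 6999)*(-12314 - 545) - (-4 - 1*(-162))/(7*(41 - 162)) = 21734*(-12859) - (-4 + 162)/(7*(-121)) = -279477506 - (-1)*158/(7*121) = -279477506 - 1*(-158/847) = -279477506 + 158/847 = -236717447424/847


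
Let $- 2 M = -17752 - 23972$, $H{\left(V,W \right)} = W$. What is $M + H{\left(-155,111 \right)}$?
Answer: $20973$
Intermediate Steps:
$M = 20862$ ($M = - \frac{-17752 - 23972}{2} = \left(- \frac{1}{2}\right) \left(-41724\right) = 20862$)
$M + H{\left(-155,111 \right)} = 20862 + 111 = 20973$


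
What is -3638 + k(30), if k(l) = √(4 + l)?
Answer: -3638 + √34 ≈ -3632.2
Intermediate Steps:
-3638 + k(30) = -3638 + √(4 + 30) = -3638 + √34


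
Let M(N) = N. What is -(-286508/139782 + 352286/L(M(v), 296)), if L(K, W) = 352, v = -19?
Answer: -1116872519/1118256 ≈ -998.76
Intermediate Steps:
-(-286508/139782 + 352286/L(M(v), 296)) = -(-286508/139782 + 352286/352) = -(-286508*1/139782 + 352286*(1/352)) = -(-143254/69891 + 16013/16) = -1*1116872519/1118256 = -1116872519/1118256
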